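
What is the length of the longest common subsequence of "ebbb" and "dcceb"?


LCS of "ebbb" and "dcceb"
DP table:
           d    c    c    e    b
      0    0    0    0    0    0
  e   0    0    0    0    1    1
  b   0    0    0    0    1    2
  b   0    0    0    0    1    2
  b   0    0    0    0    1    2
LCS length = dp[4][5] = 2

2


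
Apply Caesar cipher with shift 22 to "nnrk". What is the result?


Caesar cipher: shift "nnrk" by 22
  'n' (pos 13) + 22 = pos 9 = 'j'
  'n' (pos 13) + 22 = pos 9 = 'j'
  'r' (pos 17) + 22 = pos 13 = 'n'
  'k' (pos 10) + 22 = pos 6 = 'g'
Result: jjng

jjng


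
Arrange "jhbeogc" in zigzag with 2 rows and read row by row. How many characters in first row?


Zigzag "jhbeogc" into 2 rows:
Placing characters:
  'j' => row 0
  'h' => row 1
  'b' => row 0
  'e' => row 1
  'o' => row 0
  'g' => row 1
  'c' => row 0
Rows:
  Row 0: "jboc"
  Row 1: "heg"
First row length: 4

4


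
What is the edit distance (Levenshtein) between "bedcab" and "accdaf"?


Computing edit distance: "bedcab" -> "accdaf"
DP table:
           a    c    c    d    a    f
      0    1    2    3    4    5    6
  b   1    1    2    3    4    5    6
  e   2    2    2    3    4    5    6
  d   3    3    3    3    3    4    5
  c   4    4    3    3    4    4    5
  a   5    4    4    4    4    4    5
  b   6    5    5    5    5    5    5
Edit distance = dp[6][6] = 5

5


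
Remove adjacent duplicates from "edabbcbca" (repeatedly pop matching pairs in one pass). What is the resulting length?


Input: edabbcbca
Stack-based adjacent duplicate removal:
  Read 'e': push. Stack: e
  Read 'd': push. Stack: ed
  Read 'a': push. Stack: eda
  Read 'b': push. Stack: edab
  Read 'b': matches stack top 'b' => pop. Stack: eda
  Read 'c': push. Stack: edac
  Read 'b': push. Stack: edacb
  Read 'c': push. Stack: edacbc
  Read 'a': push. Stack: edacbca
Final stack: "edacbca" (length 7)

7


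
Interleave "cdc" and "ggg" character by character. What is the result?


Interleaving "cdc" and "ggg":
  Position 0: 'c' from first, 'g' from second => "cg"
  Position 1: 'd' from first, 'g' from second => "dg"
  Position 2: 'c' from first, 'g' from second => "cg"
Result: cgdgcg

cgdgcg


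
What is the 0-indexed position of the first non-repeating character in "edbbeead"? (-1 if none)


Input: edbbeead
Character frequencies:
  'a': 1
  'b': 2
  'd': 2
  'e': 3
Scanning left to right for freq == 1:
  Position 0 ('e'): freq=3, skip
  Position 1 ('d'): freq=2, skip
  Position 2 ('b'): freq=2, skip
  Position 3 ('b'): freq=2, skip
  Position 4 ('e'): freq=3, skip
  Position 5 ('e'): freq=3, skip
  Position 6 ('a'): unique! => answer = 6

6


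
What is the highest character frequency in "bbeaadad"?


Input: bbeaadad
Character counts:
  'a': 3
  'b': 2
  'd': 2
  'e': 1
Maximum frequency: 3

3


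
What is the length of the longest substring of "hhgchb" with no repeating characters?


Input: "hhgchb"
Sliding window (track last position of each char):
  Position 0 ('h'): window [0,0] length 1 -- new best
  Position 1 ('h'): repeat (last at 0), move window start to 1
  Position 1 ('h'): window [1,1] length 1
  Position 2 ('g'): window [1,2] length 2 -- new best
  Position 3 ('c'): window [1,3] length 3 -- new best
  Position 4 ('h'): repeat (last at 1), move window start to 2
  Position 4 ('h'): window [2,4] length 3
  Position 5 ('b'): window [2,5] length 4 -- new best
Longest substring with no repeats: "gchb" with length 4

4


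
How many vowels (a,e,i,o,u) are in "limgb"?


Input: limgb
Checking each character:
  'l' at position 0: consonant
  'i' at position 1: vowel (running total: 1)
  'm' at position 2: consonant
  'g' at position 3: consonant
  'b' at position 4: consonant
Total vowels: 1

1


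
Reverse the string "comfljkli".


Input: comfljkli
Reading characters right to left:
  Position 8: 'i'
  Position 7: 'l'
  Position 6: 'k'
  Position 5: 'j'
  Position 4: 'l'
  Position 3: 'f'
  Position 2: 'm'
  Position 1: 'o'
  Position 0: 'c'
Reversed: ilkjlfmoc

ilkjlfmoc


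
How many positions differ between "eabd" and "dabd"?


Comparing "eabd" and "dabd" position by position:
  Position 0: 'e' vs 'd' => DIFFER
  Position 1: 'a' vs 'a' => same
  Position 2: 'b' vs 'b' => same
  Position 3: 'd' vs 'd' => same
Positions that differ: 1

1


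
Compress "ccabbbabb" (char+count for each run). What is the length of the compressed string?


Input: ccabbbabb
Runs:
  'c' x 2 => "c2"
  'a' x 1 => "a1"
  'b' x 3 => "b3"
  'a' x 1 => "a1"
  'b' x 2 => "b2"
Compressed: "c2a1b3a1b2"
Compressed length: 10

10


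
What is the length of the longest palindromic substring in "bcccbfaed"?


Input: "bcccbfaed"
Checking substrings for palindromes:
  [0:5] "bcccb" (len 5) => palindrome
  [1:4] "ccc" (len 3) => palindrome
  [1:3] "cc" (len 2) => palindrome
  [2:4] "cc" (len 2) => palindrome
Longest palindromic substring: "bcccb" with length 5

5


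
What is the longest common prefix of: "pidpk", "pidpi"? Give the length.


Words: pidpk, pidpi
  Position 0: all 'p' => match
  Position 1: all 'i' => match
  Position 2: all 'd' => match
  Position 3: all 'p' => match
  Position 4: ('k', 'i') => mismatch, stop
LCP = "pidp" (length 4)

4


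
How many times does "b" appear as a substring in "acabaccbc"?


Searching for "b" in "acabaccbc"
Scanning each position:
  Position 0: "a" => no
  Position 1: "c" => no
  Position 2: "a" => no
  Position 3: "b" => MATCH
  Position 4: "a" => no
  Position 5: "c" => no
  Position 6: "c" => no
  Position 7: "b" => MATCH
  Position 8: "c" => no
Total occurrences: 2

2


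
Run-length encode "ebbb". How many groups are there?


Input: ebbb
Scanning for consecutive runs:
  Group 1: 'e' x 1 (positions 0-0)
  Group 2: 'b' x 3 (positions 1-3)
Total groups: 2

2


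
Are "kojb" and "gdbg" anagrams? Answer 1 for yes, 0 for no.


Strings: "kojb", "gdbg"
Sorted first:  bjko
Sorted second: bdgg
Differ at position 1: 'j' vs 'd' => not anagrams

0


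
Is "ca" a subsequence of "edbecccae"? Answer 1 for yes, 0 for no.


Check if "ca" is a subsequence of "edbecccae"
Greedy scan:
  Position 0 ('e'): no match needed
  Position 1 ('d'): no match needed
  Position 2 ('b'): no match needed
  Position 3 ('e'): no match needed
  Position 4 ('c'): matches sub[0] = 'c'
  Position 5 ('c'): no match needed
  Position 6 ('c'): no match needed
  Position 7 ('a'): matches sub[1] = 'a'
  Position 8 ('e'): no match needed
All 2 characters matched => is a subsequence

1


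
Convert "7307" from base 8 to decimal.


Input: "7307" in base 8
Positional expansion:
  Digit '7' (value 7) x 8^3 = 3584
  Digit '3' (value 3) x 8^2 = 192
  Digit '0' (value 0) x 8^1 = 0
  Digit '7' (value 7) x 8^0 = 7
Sum = 3783

3783


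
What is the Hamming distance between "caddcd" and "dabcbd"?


Comparing "caddcd" and "dabcbd" position by position:
  Position 0: 'c' vs 'd' => differ
  Position 1: 'a' vs 'a' => same
  Position 2: 'd' vs 'b' => differ
  Position 3: 'd' vs 'c' => differ
  Position 4: 'c' vs 'b' => differ
  Position 5: 'd' vs 'd' => same
Total differences (Hamming distance): 4

4


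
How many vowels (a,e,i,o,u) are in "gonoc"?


Input: gonoc
Checking each character:
  'g' at position 0: consonant
  'o' at position 1: vowel (running total: 1)
  'n' at position 2: consonant
  'o' at position 3: vowel (running total: 2)
  'c' at position 4: consonant
Total vowels: 2

2


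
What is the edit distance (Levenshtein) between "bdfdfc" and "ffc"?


Computing edit distance: "bdfdfc" -> "ffc"
DP table:
           f    f    c
      0    1    2    3
  b   1    1    2    3
  d   2    2    2    3
  f   3    2    2    3
  d   4    3    3    3
  f   5    4    3    4
  c   6    5    4    3
Edit distance = dp[6][3] = 3

3


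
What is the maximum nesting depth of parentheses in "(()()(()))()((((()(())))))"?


Input: "(()()(()))()((((()(())))))"
Tracking depth:
  Position 0 '(': depth becomes 1
  Position 1 '(': depth becomes 2
  Position 2 ')': depth becomes 1
  Position 3 '(': depth becomes 2
  Position 4 ')': depth becomes 1
  Position 5 '(': depth becomes 2
  Position 6 '(': depth becomes 3
  Position 7 ')': depth becomes 2
  Position 8 ')': depth becomes 1
  Position 9 ')': depth becomes 0
  Position 10 '(': depth becomes 1
  Position 11 ')': depth becomes 0
  Position 12 '(': depth becomes 1
  Position 13 '(': depth becomes 2
  Position 14 '(': depth becomes 3
  Position 15 '(': depth becomes 4
  Position 16 '(': depth becomes 5
  Position 17 ')': depth becomes 4
  Position 18 '(': depth becomes 5
  Position 19 '(': depth becomes 6
  Position 20 ')': depth becomes 5
  Position 21 ')': depth becomes 4
  Position 22 ')': depth becomes 3
  Position 23 ')': depth becomes 2
  Position 24 ')': depth becomes 1
  Position 25 ')': depth becomes 0
Maximum depth reached: 6

6


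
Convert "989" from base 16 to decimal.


Input: "989" in base 16
Positional expansion:
  Digit '9' (value 9) x 16^2 = 2304
  Digit '8' (value 8) x 16^1 = 128
  Digit '9' (value 9) x 16^0 = 9
Sum = 2441

2441


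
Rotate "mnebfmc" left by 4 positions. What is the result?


Input: "mnebfmc", rotate left by 4
First 4 characters: "mneb"
Remaining characters: "fmc"
Concatenate remaining + first: "fmc" + "mneb" = "fmcmneb"

fmcmneb


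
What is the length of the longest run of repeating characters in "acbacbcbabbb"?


Input: "acbacbcbabbb"
Scanning for longest run:
  Position 1 ('c'): new char, reset run to 1
  Position 2 ('b'): new char, reset run to 1
  Position 3 ('a'): new char, reset run to 1
  Position 4 ('c'): new char, reset run to 1
  Position 5 ('b'): new char, reset run to 1
  Position 6 ('c'): new char, reset run to 1
  Position 7 ('b'): new char, reset run to 1
  Position 8 ('a'): new char, reset run to 1
  Position 9 ('b'): new char, reset run to 1
  Position 10 ('b'): continues run of 'b', length=2
  Position 11 ('b'): continues run of 'b', length=3
Longest run: 'b' with length 3

3


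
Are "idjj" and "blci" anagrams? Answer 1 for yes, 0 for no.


Strings: "idjj", "blci"
Sorted first:  dijj
Sorted second: bcil
Differ at position 0: 'd' vs 'b' => not anagrams

0


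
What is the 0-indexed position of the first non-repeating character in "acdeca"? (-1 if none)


Input: acdeca
Character frequencies:
  'a': 2
  'c': 2
  'd': 1
  'e': 1
Scanning left to right for freq == 1:
  Position 0 ('a'): freq=2, skip
  Position 1 ('c'): freq=2, skip
  Position 2 ('d'): unique! => answer = 2

2


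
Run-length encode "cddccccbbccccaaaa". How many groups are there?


Input: cddccccbbccccaaaa
Scanning for consecutive runs:
  Group 1: 'c' x 1 (positions 0-0)
  Group 2: 'd' x 2 (positions 1-2)
  Group 3: 'c' x 4 (positions 3-6)
  Group 4: 'b' x 2 (positions 7-8)
  Group 5: 'c' x 4 (positions 9-12)
  Group 6: 'a' x 4 (positions 13-16)
Total groups: 6

6


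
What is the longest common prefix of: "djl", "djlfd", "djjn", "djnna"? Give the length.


Words: djl, djlfd, djjn, djnna
  Position 0: all 'd' => match
  Position 1: all 'j' => match
  Position 2: ('l', 'l', 'j', 'n') => mismatch, stop
LCP = "dj" (length 2)

2


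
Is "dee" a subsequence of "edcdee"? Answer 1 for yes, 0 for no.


Check if "dee" is a subsequence of "edcdee"
Greedy scan:
  Position 0 ('e'): no match needed
  Position 1 ('d'): matches sub[0] = 'd'
  Position 2 ('c'): no match needed
  Position 3 ('d'): no match needed
  Position 4 ('e'): matches sub[1] = 'e'
  Position 5 ('e'): matches sub[2] = 'e'
All 3 characters matched => is a subsequence

1


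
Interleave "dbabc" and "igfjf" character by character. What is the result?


Interleaving "dbabc" and "igfjf":
  Position 0: 'd' from first, 'i' from second => "di"
  Position 1: 'b' from first, 'g' from second => "bg"
  Position 2: 'a' from first, 'f' from second => "af"
  Position 3: 'b' from first, 'j' from second => "bj"
  Position 4: 'c' from first, 'f' from second => "cf"
Result: dibgafbjcf

dibgafbjcf


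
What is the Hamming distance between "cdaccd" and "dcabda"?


Comparing "cdaccd" and "dcabda" position by position:
  Position 0: 'c' vs 'd' => differ
  Position 1: 'd' vs 'c' => differ
  Position 2: 'a' vs 'a' => same
  Position 3: 'c' vs 'b' => differ
  Position 4: 'c' vs 'd' => differ
  Position 5: 'd' vs 'a' => differ
Total differences (Hamming distance): 5

5


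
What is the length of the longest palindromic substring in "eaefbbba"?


Input: "eaefbbba"
Checking substrings for palindromes:
  [0:3] "eae" (len 3) => palindrome
  [4:7] "bbb" (len 3) => palindrome
  [4:6] "bb" (len 2) => palindrome
  [5:7] "bb" (len 2) => palindrome
Longest palindromic substring: "eae" with length 3

3


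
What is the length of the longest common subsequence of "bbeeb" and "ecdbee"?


LCS of "bbeeb" and "ecdbee"
DP table:
           e    c    d    b    e    e
      0    0    0    0    0    0    0
  b   0    0    0    0    1    1    1
  b   0    0    0    0    1    1    1
  e   0    1    1    1    1    2    2
  e   0    1    1    1    1    2    3
  b   0    1    1    1    2    2    3
LCS length = dp[5][6] = 3

3


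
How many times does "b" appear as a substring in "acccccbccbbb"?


Searching for "b" in "acccccbccbbb"
Scanning each position:
  Position 0: "a" => no
  Position 1: "c" => no
  Position 2: "c" => no
  Position 3: "c" => no
  Position 4: "c" => no
  Position 5: "c" => no
  Position 6: "b" => MATCH
  Position 7: "c" => no
  Position 8: "c" => no
  Position 9: "b" => MATCH
  Position 10: "b" => MATCH
  Position 11: "b" => MATCH
Total occurrences: 4

4


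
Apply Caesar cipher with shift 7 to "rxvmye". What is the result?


Caesar cipher: shift "rxvmye" by 7
  'r' (pos 17) + 7 = pos 24 = 'y'
  'x' (pos 23) + 7 = pos 4 = 'e'
  'v' (pos 21) + 7 = pos 2 = 'c'
  'm' (pos 12) + 7 = pos 19 = 't'
  'y' (pos 24) + 7 = pos 5 = 'f'
  'e' (pos 4) + 7 = pos 11 = 'l'
Result: yectfl

yectfl


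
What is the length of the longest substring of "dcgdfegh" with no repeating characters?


Input: "dcgdfegh"
Sliding window (track last position of each char):
  Position 0 ('d'): window [0,0] length 1 -- new best
  Position 1 ('c'): window [0,1] length 2 -- new best
  Position 2 ('g'): window [0,2] length 3 -- new best
  Position 3 ('d'): repeat (last at 0), move window start to 1
  Position 3 ('d'): window [1,3] length 3
  Position 4 ('f'): window [1,4] length 4 -- new best
  Position 5 ('e'): window [1,5] length 5 -- new best
  Position 6 ('g'): repeat (last at 2), move window start to 3
  Position 6 ('g'): window [3,6] length 4
  Position 7 ('h'): window [3,7] length 5
Longest substring with no repeats: "cgdfe" with length 5

5


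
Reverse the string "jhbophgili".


Input: jhbophgili
Reading characters right to left:
  Position 9: 'i'
  Position 8: 'l'
  Position 7: 'i'
  Position 6: 'g'
  Position 5: 'h'
  Position 4: 'p'
  Position 3: 'o'
  Position 2: 'b'
  Position 1: 'h'
  Position 0: 'j'
Reversed: ilighpobhj

ilighpobhj


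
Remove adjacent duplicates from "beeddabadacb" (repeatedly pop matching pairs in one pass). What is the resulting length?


Input: beeddabadacb
Stack-based adjacent duplicate removal:
  Read 'b': push. Stack: b
  Read 'e': push. Stack: be
  Read 'e': matches stack top 'e' => pop. Stack: b
  Read 'd': push. Stack: bd
  Read 'd': matches stack top 'd' => pop. Stack: b
  Read 'a': push. Stack: ba
  Read 'b': push. Stack: bab
  Read 'a': push. Stack: baba
  Read 'd': push. Stack: babad
  Read 'a': push. Stack: babada
  Read 'c': push. Stack: babadac
  Read 'b': push. Stack: babadacb
Final stack: "babadacb" (length 8)

8


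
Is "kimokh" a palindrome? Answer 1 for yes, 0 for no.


Input: kimokh
Reversed: hkomik
  Compare pos 0 ('k') with pos 5 ('h'): MISMATCH
  Compare pos 1 ('i') with pos 4 ('k'): MISMATCH
  Compare pos 2 ('m') with pos 3 ('o'): MISMATCH
Result: not a palindrome

0


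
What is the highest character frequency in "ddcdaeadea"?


Input: ddcdaeadea
Character counts:
  'a': 3
  'c': 1
  'd': 4
  'e': 2
Maximum frequency: 4

4


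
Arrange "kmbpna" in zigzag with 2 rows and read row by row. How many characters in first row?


Zigzag "kmbpna" into 2 rows:
Placing characters:
  'k' => row 0
  'm' => row 1
  'b' => row 0
  'p' => row 1
  'n' => row 0
  'a' => row 1
Rows:
  Row 0: "kbn"
  Row 1: "mpa"
First row length: 3

3


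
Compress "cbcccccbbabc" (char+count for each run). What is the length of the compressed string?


Input: cbcccccbbabc
Runs:
  'c' x 1 => "c1"
  'b' x 1 => "b1"
  'c' x 5 => "c5"
  'b' x 2 => "b2"
  'a' x 1 => "a1"
  'b' x 1 => "b1"
  'c' x 1 => "c1"
Compressed: "c1b1c5b2a1b1c1"
Compressed length: 14

14


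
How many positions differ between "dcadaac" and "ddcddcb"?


Comparing "dcadaac" and "ddcddcb" position by position:
  Position 0: 'd' vs 'd' => same
  Position 1: 'c' vs 'd' => DIFFER
  Position 2: 'a' vs 'c' => DIFFER
  Position 3: 'd' vs 'd' => same
  Position 4: 'a' vs 'd' => DIFFER
  Position 5: 'a' vs 'c' => DIFFER
  Position 6: 'c' vs 'b' => DIFFER
Positions that differ: 5

5


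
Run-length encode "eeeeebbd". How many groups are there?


Input: eeeeebbd
Scanning for consecutive runs:
  Group 1: 'e' x 5 (positions 0-4)
  Group 2: 'b' x 2 (positions 5-6)
  Group 3: 'd' x 1 (positions 7-7)
Total groups: 3

3


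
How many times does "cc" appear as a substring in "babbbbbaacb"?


Searching for "cc" in "babbbbbaacb"
Scanning each position:
  Position 0: "ba" => no
  Position 1: "ab" => no
  Position 2: "bb" => no
  Position 3: "bb" => no
  Position 4: "bb" => no
  Position 5: "bb" => no
  Position 6: "ba" => no
  Position 7: "aa" => no
  Position 8: "ac" => no
  Position 9: "cb" => no
Total occurrences: 0

0


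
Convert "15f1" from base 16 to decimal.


Input: "15f1" in base 16
Positional expansion:
  Digit '1' (value 1) x 16^3 = 4096
  Digit '5' (value 5) x 16^2 = 1280
  Digit 'f' (value 15) x 16^1 = 240
  Digit '1' (value 1) x 16^0 = 1
Sum = 5617

5617


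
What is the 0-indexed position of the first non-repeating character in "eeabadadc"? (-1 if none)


Input: eeabadadc
Character frequencies:
  'a': 3
  'b': 1
  'c': 1
  'd': 2
  'e': 2
Scanning left to right for freq == 1:
  Position 0 ('e'): freq=2, skip
  Position 1 ('e'): freq=2, skip
  Position 2 ('a'): freq=3, skip
  Position 3 ('b'): unique! => answer = 3

3


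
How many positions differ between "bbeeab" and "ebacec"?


Comparing "bbeeab" and "ebacec" position by position:
  Position 0: 'b' vs 'e' => DIFFER
  Position 1: 'b' vs 'b' => same
  Position 2: 'e' vs 'a' => DIFFER
  Position 3: 'e' vs 'c' => DIFFER
  Position 4: 'a' vs 'e' => DIFFER
  Position 5: 'b' vs 'c' => DIFFER
Positions that differ: 5

5


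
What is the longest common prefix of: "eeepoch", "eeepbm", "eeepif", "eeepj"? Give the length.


Words: eeepoch, eeepbm, eeepif, eeepj
  Position 0: all 'e' => match
  Position 1: all 'e' => match
  Position 2: all 'e' => match
  Position 3: all 'p' => match
  Position 4: ('o', 'b', 'i', 'j') => mismatch, stop
LCP = "eeep" (length 4)

4


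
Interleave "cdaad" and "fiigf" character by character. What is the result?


Interleaving "cdaad" and "fiigf":
  Position 0: 'c' from first, 'f' from second => "cf"
  Position 1: 'd' from first, 'i' from second => "di"
  Position 2: 'a' from first, 'i' from second => "ai"
  Position 3: 'a' from first, 'g' from second => "ag"
  Position 4: 'd' from first, 'f' from second => "df"
Result: cfdiaiagdf

cfdiaiagdf


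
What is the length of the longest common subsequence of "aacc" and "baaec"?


LCS of "aacc" and "baaec"
DP table:
           b    a    a    e    c
      0    0    0    0    0    0
  a   0    0    1    1    1    1
  a   0    0    1    2    2    2
  c   0    0    1    2    2    3
  c   0    0    1    2    2    3
LCS length = dp[4][5] = 3

3


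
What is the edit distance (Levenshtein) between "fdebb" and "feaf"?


Computing edit distance: "fdebb" -> "feaf"
DP table:
           f    e    a    f
      0    1    2    3    4
  f   1    0    1    2    3
  d   2    1    1    2    3
  e   3    2    1    2    3
  b   4    3    2    2    3
  b   5    4    3    3    3
Edit distance = dp[5][4] = 3

3


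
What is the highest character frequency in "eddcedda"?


Input: eddcedda
Character counts:
  'a': 1
  'c': 1
  'd': 4
  'e': 2
Maximum frequency: 4

4


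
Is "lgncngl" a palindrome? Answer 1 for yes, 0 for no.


Input: lgncngl
Reversed: lgncngl
  Compare pos 0 ('l') with pos 6 ('l'): match
  Compare pos 1 ('g') with pos 5 ('g'): match
  Compare pos 2 ('n') with pos 4 ('n'): match
Result: palindrome

1


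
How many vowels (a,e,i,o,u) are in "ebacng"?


Input: ebacng
Checking each character:
  'e' at position 0: vowel (running total: 1)
  'b' at position 1: consonant
  'a' at position 2: vowel (running total: 2)
  'c' at position 3: consonant
  'n' at position 4: consonant
  'g' at position 5: consonant
Total vowels: 2

2


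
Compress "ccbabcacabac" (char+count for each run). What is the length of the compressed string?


Input: ccbabcacabac
Runs:
  'c' x 2 => "c2"
  'b' x 1 => "b1"
  'a' x 1 => "a1"
  'b' x 1 => "b1"
  'c' x 1 => "c1"
  'a' x 1 => "a1"
  'c' x 1 => "c1"
  'a' x 1 => "a1"
  'b' x 1 => "b1"
  'a' x 1 => "a1"
  'c' x 1 => "c1"
Compressed: "c2b1a1b1c1a1c1a1b1a1c1"
Compressed length: 22

22


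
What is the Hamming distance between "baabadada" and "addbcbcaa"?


Comparing "baabadada" and "addbcbcaa" position by position:
  Position 0: 'b' vs 'a' => differ
  Position 1: 'a' vs 'd' => differ
  Position 2: 'a' vs 'd' => differ
  Position 3: 'b' vs 'b' => same
  Position 4: 'a' vs 'c' => differ
  Position 5: 'd' vs 'b' => differ
  Position 6: 'a' vs 'c' => differ
  Position 7: 'd' vs 'a' => differ
  Position 8: 'a' vs 'a' => same
Total differences (Hamming distance): 7

7


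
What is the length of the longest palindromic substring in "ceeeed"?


Input: "ceeeed"
Checking substrings for palindromes:
  [1:5] "eeee" (len 4) => palindrome
  [1:4] "eee" (len 3) => palindrome
  [2:5] "eee" (len 3) => palindrome
  [1:3] "ee" (len 2) => palindrome
  [2:4] "ee" (len 2) => palindrome
  [3:5] "ee" (len 2) => palindrome
Longest palindromic substring: "eeee" with length 4

4


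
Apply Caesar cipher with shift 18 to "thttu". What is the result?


Caesar cipher: shift "thttu" by 18
  't' (pos 19) + 18 = pos 11 = 'l'
  'h' (pos 7) + 18 = pos 25 = 'z'
  't' (pos 19) + 18 = pos 11 = 'l'
  't' (pos 19) + 18 = pos 11 = 'l'
  'u' (pos 20) + 18 = pos 12 = 'm'
Result: lzllm

lzllm


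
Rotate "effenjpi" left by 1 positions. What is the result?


Input: "effenjpi", rotate left by 1
First 1 characters: "e"
Remaining characters: "ffenjpi"
Concatenate remaining + first: "ffenjpi" + "e" = "ffenjpie"

ffenjpie


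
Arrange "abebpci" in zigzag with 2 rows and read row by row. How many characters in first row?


Zigzag "abebpci" into 2 rows:
Placing characters:
  'a' => row 0
  'b' => row 1
  'e' => row 0
  'b' => row 1
  'p' => row 0
  'c' => row 1
  'i' => row 0
Rows:
  Row 0: "aepi"
  Row 1: "bbc"
First row length: 4

4


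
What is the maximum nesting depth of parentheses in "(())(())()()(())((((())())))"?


Input: "(())(())()()(())((((())())))"
Tracking depth:
  Position 0 '(': depth becomes 1
  Position 1 '(': depth becomes 2
  Position 2 ')': depth becomes 1
  Position 3 ')': depth becomes 0
  Position 4 '(': depth becomes 1
  Position 5 '(': depth becomes 2
  Position 6 ')': depth becomes 1
  Position 7 ')': depth becomes 0
  Position 8 '(': depth becomes 1
  Position 9 ')': depth becomes 0
  Position 10 '(': depth becomes 1
  Position 11 ')': depth becomes 0
  Position 12 '(': depth becomes 1
  Position 13 '(': depth becomes 2
  Position 14 ')': depth becomes 1
  Position 15 ')': depth becomes 0
  Position 16 '(': depth becomes 1
  Position 17 '(': depth becomes 2
  Position 18 '(': depth becomes 3
  Position 19 '(': depth becomes 4
  Position 20 '(': depth becomes 5
  Position 21 ')': depth becomes 4
  Position 22 ')': depth becomes 3
  Position 23 '(': depth becomes 4
  Position 24 ')': depth becomes 3
  Position 25 ')': depth becomes 2
  Position 26 ')': depth becomes 1
  Position 27 ')': depth becomes 0
Maximum depth reached: 5

5


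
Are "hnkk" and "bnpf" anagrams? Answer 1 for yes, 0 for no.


Strings: "hnkk", "bnpf"
Sorted first:  hkkn
Sorted second: bfnp
Differ at position 0: 'h' vs 'b' => not anagrams

0


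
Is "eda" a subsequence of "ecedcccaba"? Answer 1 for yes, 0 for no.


Check if "eda" is a subsequence of "ecedcccaba"
Greedy scan:
  Position 0 ('e'): matches sub[0] = 'e'
  Position 1 ('c'): no match needed
  Position 2 ('e'): no match needed
  Position 3 ('d'): matches sub[1] = 'd'
  Position 4 ('c'): no match needed
  Position 5 ('c'): no match needed
  Position 6 ('c'): no match needed
  Position 7 ('a'): matches sub[2] = 'a'
  Position 8 ('b'): no match needed
  Position 9 ('a'): no match needed
All 3 characters matched => is a subsequence

1


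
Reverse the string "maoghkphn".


Input: maoghkphn
Reading characters right to left:
  Position 8: 'n'
  Position 7: 'h'
  Position 6: 'p'
  Position 5: 'k'
  Position 4: 'h'
  Position 3: 'g'
  Position 2: 'o'
  Position 1: 'a'
  Position 0: 'm'
Reversed: nhpkhgoam

nhpkhgoam


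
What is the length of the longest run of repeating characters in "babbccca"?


Input: "babbccca"
Scanning for longest run:
  Position 1 ('a'): new char, reset run to 1
  Position 2 ('b'): new char, reset run to 1
  Position 3 ('b'): continues run of 'b', length=2
  Position 4 ('c'): new char, reset run to 1
  Position 5 ('c'): continues run of 'c', length=2
  Position 6 ('c'): continues run of 'c', length=3
  Position 7 ('a'): new char, reset run to 1
Longest run: 'c' with length 3

3


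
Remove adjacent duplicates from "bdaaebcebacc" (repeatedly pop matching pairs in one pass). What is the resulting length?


Input: bdaaebcebacc
Stack-based adjacent duplicate removal:
  Read 'b': push. Stack: b
  Read 'd': push. Stack: bd
  Read 'a': push. Stack: bda
  Read 'a': matches stack top 'a' => pop. Stack: bd
  Read 'e': push. Stack: bde
  Read 'b': push. Stack: bdeb
  Read 'c': push. Stack: bdebc
  Read 'e': push. Stack: bdebce
  Read 'b': push. Stack: bdebceb
  Read 'a': push. Stack: bdebceba
  Read 'c': push. Stack: bdebcebac
  Read 'c': matches stack top 'c' => pop. Stack: bdebceba
Final stack: "bdebceba" (length 8)

8


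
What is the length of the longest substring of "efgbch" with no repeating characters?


Input: "efgbch"
Sliding window (track last position of each char):
  Position 0 ('e'): window [0,0] length 1 -- new best
  Position 1 ('f'): window [0,1] length 2 -- new best
  Position 2 ('g'): window [0,2] length 3 -- new best
  Position 3 ('b'): window [0,3] length 4 -- new best
  Position 4 ('c'): window [0,4] length 5 -- new best
  Position 5 ('h'): window [0,5] length 6 -- new best
Longest substring with no repeats: "efgbch" with length 6

6


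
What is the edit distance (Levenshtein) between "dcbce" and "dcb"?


Computing edit distance: "dcbce" -> "dcb"
DP table:
           d    c    b
      0    1    2    3
  d   1    0    1    2
  c   2    1    0    1
  b   3    2    1    0
  c   4    3    2    1
  e   5    4    3    2
Edit distance = dp[5][3] = 2

2


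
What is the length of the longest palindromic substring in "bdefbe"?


Input: "bdefbe"
Checking substrings for palindromes:
  No multi-char palindromic substrings found
Longest palindromic substring: "b" with length 1

1


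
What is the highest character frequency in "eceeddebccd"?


Input: eceeddebccd
Character counts:
  'b': 1
  'c': 3
  'd': 3
  'e': 4
Maximum frequency: 4

4


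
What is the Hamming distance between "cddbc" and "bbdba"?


Comparing "cddbc" and "bbdba" position by position:
  Position 0: 'c' vs 'b' => differ
  Position 1: 'd' vs 'b' => differ
  Position 2: 'd' vs 'd' => same
  Position 3: 'b' vs 'b' => same
  Position 4: 'c' vs 'a' => differ
Total differences (Hamming distance): 3

3


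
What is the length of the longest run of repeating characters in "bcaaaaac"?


Input: "bcaaaaac"
Scanning for longest run:
  Position 1 ('c'): new char, reset run to 1
  Position 2 ('a'): new char, reset run to 1
  Position 3 ('a'): continues run of 'a', length=2
  Position 4 ('a'): continues run of 'a', length=3
  Position 5 ('a'): continues run of 'a', length=4
  Position 6 ('a'): continues run of 'a', length=5
  Position 7 ('c'): new char, reset run to 1
Longest run: 'a' with length 5

5


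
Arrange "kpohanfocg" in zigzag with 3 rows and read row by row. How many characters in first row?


Zigzag "kpohanfocg" into 3 rows:
Placing characters:
  'k' => row 0
  'p' => row 1
  'o' => row 2
  'h' => row 1
  'a' => row 0
  'n' => row 1
  'f' => row 2
  'o' => row 1
  'c' => row 0
  'g' => row 1
Rows:
  Row 0: "kac"
  Row 1: "phnog"
  Row 2: "of"
First row length: 3

3


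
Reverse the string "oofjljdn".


Input: oofjljdn
Reading characters right to left:
  Position 7: 'n'
  Position 6: 'd'
  Position 5: 'j'
  Position 4: 'l'
  Position 3: 'j'
  Position 2: 'f'
  Position 1: 'o'
  Position 0: 'o'
Reversed: ndjljfoo

ndjljfoo


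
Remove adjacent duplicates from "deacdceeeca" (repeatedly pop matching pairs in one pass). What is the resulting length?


Input: deacdceeeca
Stack-based adjacent duplicate removal:
  Read 'd': push. Stack: d
  Read 'e': push. Stack: de
  Read 'a': push. Stack: dea
  Read 'c': push. Stack: deac
  Read 'd': push. Stack: deacd
  Read 'c': push. Stack: deacdc
  Read 'e': push. Stack: deacdce
  Read 'e': matches stack top 'e' => pop. Stack: deacdc
  Read 'e': push. Stack: deacdce
  Read 'c': push. Stack: deacdcec
  Read 'a': push. Stack: deacdceca
Final stack: "deacdceca" (length 9)

9


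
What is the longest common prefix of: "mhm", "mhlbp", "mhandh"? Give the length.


Words: mhm, mhlbp, mhandh
  Position 0: all 'm' => match
  Position 1: all 'h' => match
  Position 2: ('m', 'l', 'a') => mismatch, stop
LCP = "mh" (length 2)

2


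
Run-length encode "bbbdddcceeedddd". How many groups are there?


Input: bbbdddcceeedddd
Scanning for consecutive runs:
  Group 1: 'b' x 3 (positions 0-2)
  Group 2: 'd' x 3 (positions 3-5)
  Group 3: 'c' x 2 (positions 6-7)
  Group 4: 'e' x 3 (positions 8-10)
  Group 5: 'd' x 4 (positions 11-14)
Total groups: 5

5


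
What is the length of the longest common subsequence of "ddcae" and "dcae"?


LCS of "ddcae" and "dcae"
DP table:
           d    c    a    e
      0    0    0    0    0
  d   0    1    1    1    1
  d   0    1    1    1    1
  c   0    1    2    2    2
  a   0    1    2    3    3
  e   0    1    2    3    4
LCS length = dp[5][4] = 4

4


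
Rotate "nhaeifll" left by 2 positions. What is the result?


Input: "nhaeifll", rotate left by 2
First 2 characters: "nh"
Remaining characters: "aeifll"
Concatenate remaining + first: "aeifll" + "nh" = "aeifllnh"

aeifllnh


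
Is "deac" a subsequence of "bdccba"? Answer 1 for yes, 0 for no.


Check if "deac" is a subsequence of "bdccba"
Greedy scan:
  Position 0 ('b'): no match needed
  Position 1 ('d'): matches sub[0] = 'd'
  Position 2 ('c'): no match needed
  Position 3 ('c'): no match needed
  Position 4 ('b'): no match needed
  Position 5 ('a'): no match needed
Only matched 1/4 characters => not a subsequence

0


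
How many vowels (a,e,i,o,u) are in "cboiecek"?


Input: cboiecek
Checking each character:
  'c' at position 0: consonant
  'b' at position 1: consonant
  'o' at position 2: vowel (running total: 1)
  'i' at position 3: vowel (running total: 2)
  'e' at position 4: vowel (running total: 3)
  'c' at position 5: consonant
  'e' at position 6: vowel (running total: 4)
  'k' at position 7: consonant
Total vowels: 4

4


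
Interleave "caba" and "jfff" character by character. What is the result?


Interleaving "caba" and "jfff":
  Position 0: 'c' from first, 'j' from second => "cj"
  Position 1: 'a' from first, 'f' from second => "af"
  Position 2: 'b' from first, 'f' from second => "bf"
  Position 3: 'a' from first, 'f' from second => "af"
Result: cjafbfaf

cjafbfaf


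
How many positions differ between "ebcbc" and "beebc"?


Comparing "ebcbc" and "beebc" position by position:
  Position 0: 'e' vs 'b' => DIFFER
  Position 1: 'b' vs 'e' => DIFFER
  Position 2: 'c' vs 'e' => DIFFER
  Position 3: 'b' vs 'b' => same
  Position 4: 'c' vs 'c' => same
Positions that differ: 3

3


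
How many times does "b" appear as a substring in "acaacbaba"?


Searching for "b" in "acaacbaba"
Scanning each position:
  Position 0: "a" => no
  Position 1: "c" => no
  Position 2: "a" => no
  Position 3: "a" => no
  Position 4: "c" => no
  Position 5: "b" => MATCH
  Position 6: "a" => no
  Position 7: "b" => MATCH
  Position 8: "a" => no
Total occurrences: 2

2


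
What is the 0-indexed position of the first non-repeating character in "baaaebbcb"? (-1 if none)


Input: baaaebbcb
Character frequencies:
  'a': 3
  'b': 4
  'c': 1
  'e': 1
Scanning left to right for freq == 1:
  Position 0 ('b'): freq=4, skip
  Position 1 ('a'): freq=3, skip
  Position 2 ('a'): freq=3, skip
  Position 3 ('a'): freq=3, skip
  Position 4 ('e'): unique! => answer = 4

4


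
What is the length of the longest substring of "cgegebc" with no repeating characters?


Input: "cgegebc"
Sliding window (track last position of each char):
  Position 0 ('c'): window [0,0] length 1 -- new best
  Position 1 ('g'): window [0,1] length 2 -- new best
  Position 2 ('e'): window [0,2] length 3 -- new best
  Position 3 ('g'): repeat (last at 1), move window start to 2
  Position 3 ('g'): window [2,3] length 2
  Position 4 ('e'): repeat (last at 2), move window start to 3
  Position 4 ('e'): window [3,4] length 2
  Position 5 ('b'): window [3,5] length 3
  Position 6 ('c'): window [3,6] length 4 -- new best
Longest substring with no repeats: "gebc" with length 4

4


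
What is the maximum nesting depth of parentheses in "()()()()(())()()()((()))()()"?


Input: "()()()()(())()()()((()))()()"
Tracking depth:
  Position 0 '(': depth becomes 1
  Position 1 ')': depth becomes 0
  Position 2 '(': depth becomes 1
  Position 3 ')': depth becomes 0
  Position 4 '(': depth becomes 1
  Position 5 ')': depth becomes 0
  Position 6 '(': depth becomes 1
  Position 7 ')': depth becomes 0
  Position 8 '(': depth becomes 1
  Position 9 '(': depth becomes 2
  Position 10 ')': depth becomes 1
  Position 11 ')': depth becomes 0
  Position 12 '(': depth becomes 1
  Position 13 ')': depth becomes 0
  Position 14 '(': depth becomes 1
  Position 15 ')': depth becomes 0
  Position 16 '(': depth becomes 1
  Position 17 ')': depth becomes 0
  Position 18 '(': depth becomes 1
  Position 19 '(': depth becomes 2
  Position 20 '(': depth becomes 3
  Position 21 ')': depth becomes 2
  Position 22 ')': depth becomes 1
  Position 23 ')': depth becomes 0
  Position 24 '(': depth becomes 1
  Position 25 ')': depth becomes 0
  Position 26 '(': depth becomes 1
  Position 27 ')': depth becomes 0
Maximum depth reached: 3

3


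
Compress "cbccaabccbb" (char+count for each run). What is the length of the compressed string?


Input: cbccaabccbb
Runs:
  'c' x 1 => "c1"
  'b' x 1 => "b1"
  'c' x 2 => "c2"
  'a' x 2 => "a2"
  'b' x 1 => "b1"
  'c' x 2 => "c2"
  'b' x 2 => "b2"
Compressed: "c1b1c2a2b1c2b2"
Compressed length: 14

14


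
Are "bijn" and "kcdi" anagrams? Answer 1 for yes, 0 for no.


Strings: "bijn", "kcdi"
Sorted first:  bijn
Sorted second: cdik
Differ at position 0: 'b' vs 'c' => not anagrams

0


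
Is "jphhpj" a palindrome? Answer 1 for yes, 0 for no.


Input: jphhpj
Reversed: jphhpj
  Compare pos 0 ('j') with pos 5 ('j'): match
  Compare pos 1 ('p') with pos 4 ('p'): match
  Compare pos 2 ('h') with pos 3 ('h'): match
Result: palindrome

1


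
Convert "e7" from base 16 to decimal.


Input: "e7" in base 16
Positional expansion:
  Digit 'e' (value 14) x 16^1 = 224
  Digit '7' (value 7) x 16^0 = 7
Sum = 231

231


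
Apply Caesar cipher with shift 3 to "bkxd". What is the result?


Caesar cipher: shift "bkxd" by 3
  'b' (pos 1) + 3 = pos 4 = 'e'
  'k' (pos 10) + 3 = pos 13 = 'n'
  'x' (pos 23) + 3 = pos 0 = 'a'
  'd' (pos 3) + 3 = pos 6 = 'g'
Result: enag

enag


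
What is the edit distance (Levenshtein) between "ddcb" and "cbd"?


Computing edit distance: "ddcb" -> "cbd"
DP table:
           c    b    d
      0    1    2    3
  d   1    1    2    2
  d   2    2    2    2
  c   3    2    3    3
  b   4    3    2    3
Edit distance = dp[4][3] = 3

3


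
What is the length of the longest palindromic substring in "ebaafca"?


Input: "ebaafca"
Checking substrings for palindromes:
  [2:4] "aa" (len 2) => palindrome
Longest palindromic substring: "aa" with length 2

2


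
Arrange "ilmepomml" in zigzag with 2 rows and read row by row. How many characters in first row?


Zigzag "ilmepomml" into 2 rows:
Placing characters:
  'i' => row 0
  'l' => row 1
  'm' => row 0
  'e' => row 1
  'p' => row 0
  'o' => row 1
  'm' => row 0
  'm' => row 1
  'l' => row 0
Rows:
  Row 0: "impml"
  Row 1: "leom"
First row length: 5

5


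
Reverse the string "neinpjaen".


Input: neinpjaen
Reading characters right to left:
  Position 8: 'n'
  Position 7: 'e'
  Position 6: 'a'
  Position 5: 'j'
  Position 4: 'p'
  Position 3: 'n'
  Position 2: 'i'
  Position 1: 'e'
  Position 0: 'n'
Reversed: neajpnien

neajpnien


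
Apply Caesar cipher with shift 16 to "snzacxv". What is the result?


Caesar cipher: shift "snzacxv" by 16
  's' (pos 18) + 16 = pos 8 = 'i'
  'n' (pos 13) + 16 = pos 3 = 'd'
  'z' (pos 25) + 16 = pos 15 = 'p'
  'a' (pos 0) + 16 = pos 16 = 'q'
  'c' (pos 2) + 16 = pos 18 = 's'
  'x' (pos 23) + 16 = pos 13 = 'n'
  'v' (pos 21) + 16 = pos 11 = 'l'
Result: idpqsnl

idpqsnl


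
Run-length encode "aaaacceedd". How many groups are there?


Input: aaaacceedd
Scanning for consecutive runs:
  Group 1: 'a' x 4 (positions 0-3)
  Group 2: 'c' x 2 (positions 4-5)
  Group 3: 'e' x 2 (positions 6-7)
  Group 4: 'd' x 2 (positions 8-9)
Total groups: 4

4


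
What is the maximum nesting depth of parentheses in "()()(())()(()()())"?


Input: "()()(())()(()()())"
Tracking depth:
  Position 0 '(': depth becomes 1
  Position 1 ')': depth becomes 0
  Position 2 '(': depth becomes 1
  Position 3 ')': depth becomes 0
  Position 4 '(': depth becomes 1
  Position 5 '(': depth becomes 2
  Position 6 ')': depth becomes 1
  Position 7 ')': depth becomes 0
  Position 8 '(': depth becomes 1
  Position 9 ')': depth becomes 0
  Position 10 '(': depth becomes 1
  Position 11 '(': depth becomes 2
  Position 12 ')': depth becomes 1
  Position 13 '(': depth becomes 2
  Position 14 ')': depth becomes 1
  Position 15 '(': depth becomes 2
  Position 16 ')': depth becomes 1
  Position 17 ')': depth becomes 0
Maximum depth reached: 2

2


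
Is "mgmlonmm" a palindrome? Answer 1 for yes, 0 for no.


Input: mgmlonmm
Reversed: mmnolmgm
  Compare pos 0 ('m') with pos 7 ('m'): match
  Compare pos 1 ('g') with pos 6 ('m'): MISMATCH
  Compare pos 2 ('m') with pos 5 ('n'): MISMATCH
  Compare pos 3 ('l') with pos 4 ('o'): MISMATCH
Result: not a palindrome

0


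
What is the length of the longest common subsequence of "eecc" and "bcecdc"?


LCS of "eecc" and "bcecdc"
DP table:
           b    c    e    c    d    c
      0    0    0    0    0    0    0
  e   0    0    0    1    1    1    1
  e   0    0    0    1    1    1    1
  c   0    0    1    1    2    2    2
  c   0    0    1    1    2    2    3
LCS length = dp[4][6] = 3

3


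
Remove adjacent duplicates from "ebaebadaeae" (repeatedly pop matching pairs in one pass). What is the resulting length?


Input: ebaebadaeae
Stack-based adjacent duplicate removal:
  Read 'e': push. Stack: e
  Read 'b': push. Stack: eb
  Read 'a': push. Stack: eba
  Read 'e': push. Stack: ebae
  Read 'b': push. Stack: ebaeb
  Read 'a': push. Stack: ebaeba
  Read 'd': push. Stack: ebaebad
  Read 'a': push. Stack: ebaebada
  Read 'e': push. Stack: ebaebadae
  Read 'a': push. Stack: ebaebadaea
  Read 'e': push. Stack: ebaebadaeae
Final stack: "ebaebadaeae" (length 11)

11
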